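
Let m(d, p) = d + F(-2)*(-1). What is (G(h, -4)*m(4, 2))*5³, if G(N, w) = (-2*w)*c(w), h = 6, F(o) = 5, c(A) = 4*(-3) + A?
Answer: 16000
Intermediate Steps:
c(A) = -12 + A
m(d, p) = -5 + d (m(d, p) = d + 5*(-1) = d - 5 = -5 + d)
G(N, w) = -2*w*(-12 + w) (G(N, w) = (-2*w)*(-12 + w) = -2*w*(-12 + w))
(G(h, -4)*m(4, 2))*5³ = ((2*(-4)*(12 - 1*(-4)))*(-5 + 4))*5³ = ((2*(-4)*(12 + 4))*(-1))*125 = ((2*(-4)*16)*(-1))*125 = -128*(-1)*125 = 128*125 = 16000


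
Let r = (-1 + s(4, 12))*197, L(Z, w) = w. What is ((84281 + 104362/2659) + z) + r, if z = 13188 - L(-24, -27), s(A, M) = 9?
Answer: 263536810/2659 ≈ 99111.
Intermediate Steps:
r = 1576 (r = (-1 + 9)*197 = 8*197 = 1576)
z = 13215 (z = 13188 - 1*(-27) = 13188 + 27 = 13215)
((84281 + 104362/2659) + z) + r = ((84281 + 104362/2659) + 13215) + 1576 = (224207541/2659 + 13215) + 1576 = 259346226/2659 + 1576 = 263536810/2659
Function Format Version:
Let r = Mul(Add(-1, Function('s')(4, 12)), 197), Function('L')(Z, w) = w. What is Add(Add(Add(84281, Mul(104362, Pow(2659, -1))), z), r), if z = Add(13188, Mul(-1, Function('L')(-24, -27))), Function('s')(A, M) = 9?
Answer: Rational(263536810, 2659) ≈ 99111.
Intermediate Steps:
r = 1576 (r = Mul(Add(-1, 9), 197) = Mul(8, 197) = 1576)
z = 13215 (z = Add(13188, Mul(-1, -27)) = Add(13188, 27) = 13215)
Add(Add(Add(84281, Mul(104362, Pow(2659, -1))), z), r) = Add(Add(Add(84281, Mul(104362, Pow(2659, -1))), 13215), 1576) = Add(Add(Add(84281, Mul(104362, Rational(1, 2659))), 13215), 1576) = Add(Add(Add(84281, Rational(104362, 2659)), 13215), 1576) = Add(Add(Rational(224207541, 2659), 13215), 1576) = Add(Rational(259346226, 2659), 1576) = Rational(263536810, 2659)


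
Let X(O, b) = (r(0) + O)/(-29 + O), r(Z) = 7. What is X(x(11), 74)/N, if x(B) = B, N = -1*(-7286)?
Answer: -1/7286 ≈ -0.00013725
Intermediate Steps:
N = 7286
X(O, b) = (7 + O)/(-29 + O)
X(x(11), 74)/N = ((7 + 11)/(-29 + 11))/7286 = (18/(-18))*(1/7286) = -1/18*18*(1/7286) = -1*1/7286 = -1/7286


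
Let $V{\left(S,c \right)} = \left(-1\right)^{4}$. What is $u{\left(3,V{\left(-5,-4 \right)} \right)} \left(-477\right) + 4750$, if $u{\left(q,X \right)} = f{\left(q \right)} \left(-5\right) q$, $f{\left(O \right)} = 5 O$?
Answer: $112075$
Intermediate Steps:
$V{\left(S,c \right)} = 1$
$u{\left(q,X \right)} = - 25 q^{2}$ ($u{\left(q,X \right)} = 5 q \left(-5\right) q = - 25 q q = - 25 q^{2}$)
$u{\left(3,V{\left(-5,-4 \right)} \right)} \left(-477\right) + 4750 = - 25 \cdot 3^{2} \left(-477\right) + 4750 = \left(-25\right) 9 \left(-477\right) + 4750 = \left(-225\right) \left(-477\right) + 4750 = 107325 + 4750 = 112075$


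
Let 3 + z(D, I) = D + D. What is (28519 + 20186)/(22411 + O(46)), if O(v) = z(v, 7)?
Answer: 3247/1500 ≈ 2.1647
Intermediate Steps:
z(D, I) = -3 + 2*D (z(D, I) = -3 + (D + D) = -3 + 2*D)
O(v) = -3 + 2*v
(28519 + 20186)/(22411 + O(46)) = (28519 + 20186)/(22411 + (-3 + 2*46)) = 48705/(22411 + (-3 + 92)) = 48705/(22411 + 89) = 48705/22500 = 48705*(1/22500) = 3247/1500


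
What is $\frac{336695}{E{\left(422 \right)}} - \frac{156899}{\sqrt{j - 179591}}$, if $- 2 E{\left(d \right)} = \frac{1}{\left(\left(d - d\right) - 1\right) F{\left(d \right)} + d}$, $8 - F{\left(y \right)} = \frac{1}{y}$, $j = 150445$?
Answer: $- \frac{58823646755}{211} + \frac{156899 i \sqrt{29146}}{29146} \approx -2.7879 \cdot 10^{8} + 919.03 i$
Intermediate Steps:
$F{\left(y \right)} = 8 - \frac{1}{y}$
$E{\left(d \right)} = - \frac{1}{2 \left(-8 + d + \frac{1}{d}\right)}$ ($E{\left(d \right)} = - \frac{1}{2 \left(\left(\left(d - d\right) - 1\right) \left(8 - \frac{1}{d}\right) + d\right)} = - \frac{1}{2 \left(\left(0 - 1\right) \left(8 - \frac{1}{d}\right) + d\right)} = - \frac{1}{2 \left(- (8 - \frac{1}{d}) + d\right)} = - \frac{1}{2 \left(\left(-8 + \frac{1}{d}\right) + d\right)} = - \frac{1}{2 \left(-8 + d + \frac{1}{d}\right)}$)
$\frac{336695}{E{\left(422 \right)}} - \frac{156899}{\sqrt{j - 179591}} = \frac{336695}{\left(-1\right) 422 \frac{1}{2 - 6752 + 2 \cdot 422^{2}}} - \frac{156899}{\sqrt{150445 - 179591}} = \frac{336695}{\left(-1\right) 422 \frac{1}{2 - 6752 + 2 \cdot 178084}} - \frac{156899}{\sqrt{-29146}} = \frac{336695}{\left(-1\right) 422 \frac{1}{2 - 6752 + 356168}} - \frac{156899}{i \sqrt{29146}} = \frac{336695}{\left(-1\right) 422 \cdot \frac{1}{349418}} - 156899 \left(- \frac{i \sqrt{29146}}{29146}\right) = \frac{336695}{\left(-1\right) 422 \cdot \frac{1}{349418}} + \frac{156899 i \sqrt{29146}}{29146} = \frac{336695}{- \frac{211}{174709}} + \frac{156899 i \sqrt{29146}}{29146} = 336695 \left(- \frac{174709}{211}\right) + \frac{156899 i \sqrt{29146}}{29146} = - \frac{58823646755}{211} + \frac{156899 i \sqrt{29146}}{29146}$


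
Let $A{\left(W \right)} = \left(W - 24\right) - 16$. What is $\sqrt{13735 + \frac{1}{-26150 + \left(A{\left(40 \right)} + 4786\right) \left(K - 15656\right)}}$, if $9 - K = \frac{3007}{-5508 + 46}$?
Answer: $\frac{2 \sqrt{143711767116343268284327226}}{204579366101} \approx 117.2$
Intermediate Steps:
$A{\left(W \right)} = -40 + W$ ($A{\left(W \right)} = \left(-24 + W\right) - 16 = -40 + W$)
$K = \frac{52165}{5462}$ ($K = 9 - \frac{3007}{-5508 + 46} = 9 - \frac{3007}{-5462} = 9 - 3007 \left(- \frac{1}{5462}\right) = 9 - - \frac{3007}{5462} = 9 + \frac{3007}{5462} = \frac{52165}{5462} \approx 9.5505$)
$\sqrt{13735 + \frac{1}{-26150 + \left(A{\left(40 \right)} + 4786\right) \left(K - 15656\right)}} = \sqrt{13735 + \frac{1}{-26150 + \left(\left(-40 + 40\right) + 4786\right) \left(\frac{52165}{5462} - 15656\right)}} = \sqrt{13735 + \frac{1}{-26150 + \left(0 + 4786\right) \left(\frac{52165}{5462} - 15656\right)}} = \sqrt{13735 + \frac{1}{-26150 + 4786 \left(\frac{52165}{5462} - 15656\right)}} = \sqrt{13735 + \frac{1}{-26150 + 4786 \left(- \frac{85460907}{5462}\right)}} = \sqrt{13735 + \frac{1}{-26150 - \frac{204507950451}{2731}}} = \sqrt{13735 + \frac{1}{- \frac{204579366101}{2731}}} = \sqrt{13735 - \frac{2731}{204579366101}} = \sqrt{\frac{2809897593394504}{204579366101}} = \frac{2 \sqrt{143711767116343268284327226}}{204579366101}$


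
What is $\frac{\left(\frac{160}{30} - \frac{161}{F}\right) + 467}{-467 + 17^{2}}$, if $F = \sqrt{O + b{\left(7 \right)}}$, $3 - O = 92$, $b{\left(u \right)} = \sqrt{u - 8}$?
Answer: $- \frac{1417}{534} + \frac{161}{178 \sqrt{-89 + i}} \approx -2.653 - 0.095872 i$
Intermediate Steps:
$b{\left(u \right)} = \sqrt{-8 + u}$
$O = -89$ ($O = 3 - 92 = -89$)
$F = \sqrt{-89 + i}$ ($F = \sqrt{-89 + \sqrt{-8 + 7}} = \sqrt{-89 + \sqrt{-1}} = \sqrt{-89 + i} \approx 0.053 + 9.4341 i$)
$\frac{\left(\frac{160}{30} - \frac{161}{F}\right) + 467}{-467 + 17^{2}} = \frac{\left(\frac{160}{30} - \frac{161}{\sqrt{-89 + i}}\right) + 467}{-467 + 17^{2}} = \frac{\left(160 \cdot \frac{1}{30} - \frac{161}{\sqrt{-89 + i}}\right) + 467}{-467 + 289} = \frac{\left(\frac{16}{3} - \frac{161}{\sqrt{-89 + i}}\right) + 467}{-178} = \left(\frac{1417}{3} - \frac{161}{\sqrt{-89 + i}}\right) \left(- \frac{1}{178}\right) = - \frac{1417}{534} + \frac{161}{178 \sqrt{-89 + i}}$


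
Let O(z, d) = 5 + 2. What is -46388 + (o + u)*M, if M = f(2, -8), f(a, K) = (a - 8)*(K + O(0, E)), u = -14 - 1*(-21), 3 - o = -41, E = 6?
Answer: -46082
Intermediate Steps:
o = 44 (o = 3 - 1*(-41) = 3 + 41 = 44)
u = 7 (u = -14 + 21 = 7)
O(z, d) = 7
f(a, K) = (-8 + a)*(7 + K) (f(a, K) = (a - 8)*(K + 7) = (-8 + a)*(7 + K))
M = 6 (M = -56 - 8*(-8) + 7*2 - 8*2 = -56 + 64 + 14 - 16 = 6)
-46388 + (o + u)*M = -46388 + (44 + 7)*6 = -46388 + 51*6 = -46388 + 306 = -46082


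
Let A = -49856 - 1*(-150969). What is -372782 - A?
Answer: -473895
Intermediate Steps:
A = 101113 (A = -49856 + 150969 = 101113)
-372782 - A = -372782 - 1*101113 = -372782 - 101113 = -473895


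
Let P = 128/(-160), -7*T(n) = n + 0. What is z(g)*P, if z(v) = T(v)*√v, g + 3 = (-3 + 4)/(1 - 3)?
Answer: -I*√14/5 ≈ -0.74833*I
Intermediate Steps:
T(n) = -n/7 (T(n) = -(n + 0)/7 = -n/7)
g = -7/2 (g = -3 + (-3 + 4)/(1 - 3) = -3 + 1/(-2) = -3 + 1*(-½) = -3 - ½ = -7/2 ≈ -3.5000)
z(v) = -v^(3/2)/7 (z(v) = (-v/7)*√v = -v^(3/2)/7)
P = -⅘ (P = 128*(-1/160) = -⅘ ≈ -0.80000)
z(g)*P = -(-1)*I*√14/4*(-⅘) = (I*√14/4)*(-⅘) = -I*√14/5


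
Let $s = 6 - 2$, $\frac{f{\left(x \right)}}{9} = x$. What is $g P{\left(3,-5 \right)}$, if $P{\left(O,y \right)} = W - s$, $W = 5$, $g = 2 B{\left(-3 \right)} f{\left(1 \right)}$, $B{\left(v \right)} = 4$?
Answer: $72$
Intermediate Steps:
$f{\left(x \right)} = 9 x$
$g = 72$ ($g = 2 \cdot 4 \cdot 9 \cdot 1 = 8 \cdot 9 = 72$)
$s = 4$ ($s = 6 - 2 = 4$)
$P{\left(O,y \right)} = 1$ ($P{\left(O,y \right)} = 5 - 4 = 1$)
$g P{\left(3,-5 \right)} = 72 \cdot 1 = 72$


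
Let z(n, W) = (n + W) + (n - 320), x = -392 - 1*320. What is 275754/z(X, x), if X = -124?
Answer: -137877/640 ≈ -215.43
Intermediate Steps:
x = -712 (x = -392 - 320 = -712)
z(n, W) = -320 + W + 2*n (z(n, W) = (W + n) + (-320 + n) = -320 + W + 2*n)
275754/z(X, x) = 275754/(-320 - 712 + 2*(-124)) = 275754/(-320 - 712 - 248) = 275754/(-1280) = 275754*(-1/1280) = -137877/640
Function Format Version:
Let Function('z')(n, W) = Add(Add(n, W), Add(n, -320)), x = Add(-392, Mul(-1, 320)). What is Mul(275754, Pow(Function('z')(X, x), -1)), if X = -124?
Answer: Rational(-137877, 640) ≈ -215.43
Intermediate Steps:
x = -712 (x = Add(-392, -320) = -712)
Function('z')(n, W) = Add(-320, W, Mul(2, n)) (Function('z')(n, W) = Add(Add(W, n), Add(-320, n)) = Add(-320, W, Mul(2, n)))
Mul(275754, Pow(Function('z')(X, x), -1)) = Mul(275754, Pow(Add(-320, -712, Mul(2, -124)), -1)) = Mul(275754, Pow(Add(-320, -712, -248), -1)) = Mul(275754, Pow(-1280, -1)) = Mul(275754, Rational(-1, 1280)) = Rational(-137877, 640)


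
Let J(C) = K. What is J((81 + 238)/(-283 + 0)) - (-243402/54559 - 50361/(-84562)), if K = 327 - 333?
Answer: -9846794823/4613618158 ≈ -2.1343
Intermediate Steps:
K = -6
J(C) = -6
J((81 + 238)/(-283 + 0)) - (-243402/54559 - 50361/(-84562)) = -6 - (-243402/54559 - 50361/(-84562)) = -6 - (-243402*1/54559 - 50361*(-1/84562)) = -6 - (-243402/54559 + 50361/84562) = -6 - 1*(-17834914125/4613618158) = -6 + 17834914125/4613618158 = -9846794823/4613618158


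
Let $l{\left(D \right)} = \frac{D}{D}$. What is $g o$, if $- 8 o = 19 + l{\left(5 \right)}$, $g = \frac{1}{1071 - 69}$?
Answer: $- \frac{5}{2004} \approx -0.002495$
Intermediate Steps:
$l{\left(D \right)} = 1$
$g = \frac{1}{1002} \approx 0.000998$
$o = - \frac{5}{2}$ ($o = - \frac{19 + 1}{8} = \left(- \frac{1}{8}\right) 20 = - \frac{5}{2} \approx -2.5$)
$g o = \frac{1}{1002} \left(- \frac{5}{2}\right) = - \frac{5}{2004}$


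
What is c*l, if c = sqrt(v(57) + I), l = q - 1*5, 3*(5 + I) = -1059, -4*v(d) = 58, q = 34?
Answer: 29*I*sqrt(1490)/2 ≈ 559.71*I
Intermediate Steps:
v(d) = -29/2 (v(d) = -1/4*58 = -29/2)
I = -358 (I = -5 + (1/3)*(-1059) = -5 - 353 = -358)
l = 29 (l = 34 - 1*5 = 34 - 5 = 29)
c = I*sqrt(1490)/2 (c = sqrt(-29/2 - 358) = sqrt(-745/2) = I*sqrt(1490)/2 ≈ 19.3*I)
c*l = (I*sqrt(1490)/2)*29 = 29*I*sqrt(1490)/2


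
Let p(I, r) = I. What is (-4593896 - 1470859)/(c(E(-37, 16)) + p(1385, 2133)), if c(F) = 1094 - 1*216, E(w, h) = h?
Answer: -6064755/2263 ≈ -2680.0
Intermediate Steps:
c(F) = 878 (c(F) = 1094 - 216 = 878)
(-4593896 - 1470859)/(c(E(-37, 16)) + p(1385, 2133)) = (-4593896 - 1470859)/(878 + 1385) = -6064755/2263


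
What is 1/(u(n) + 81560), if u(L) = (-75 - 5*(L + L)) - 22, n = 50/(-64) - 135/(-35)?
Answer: 112/9120411 ≈ 1.2280e-5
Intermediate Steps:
n = 689/224 (n = 50*(-1/64) - 135*(-1/35) = -25/32 + 27/7 = 689/224 ≈ 3.0759)
u(L) = -97 - 10*L (u(L) = (-75 - 10*L) - 22 = -97 - 10*L)
1/(u(n) + 81560) = 1/((-97 - 10*689/224) + 81560) = 1/((-97 - 3445/112) + 81560) = 1/(-14309/112 + 81560) = 1/(9120411/112) = 112/9120411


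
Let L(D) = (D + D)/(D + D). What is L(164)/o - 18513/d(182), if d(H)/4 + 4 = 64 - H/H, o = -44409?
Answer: -822144053/10480524 ≈ -78.445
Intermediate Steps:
d(H) = 236 (d(H) = -16 + 4*(64 - H/H) = -16 + 4*(64 - 1*1) = -16 + 4*(64 - 1) = -16 + 4*63 = -16 + 252 = 236)
L(D) = 1 (L(D) = (2*D)/((2*D)) = (2*D)*(1/(2*D)) = 1)
L(164)/o - 18513/d(182) = 1/(-44409) - 18513/236 = 1*(-1/44409) - 18513*1/236 = -1/44409 - 18513/236 = -822144053/10480524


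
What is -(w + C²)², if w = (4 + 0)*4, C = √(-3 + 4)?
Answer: -289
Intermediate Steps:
C = 1 (C = √1 = 1)
w = 16 (w = 4*4 = 16)
-(w + C²)² = -(16 + 1²)² = -(16 + 1)² = -1*17² = -1*289 = -289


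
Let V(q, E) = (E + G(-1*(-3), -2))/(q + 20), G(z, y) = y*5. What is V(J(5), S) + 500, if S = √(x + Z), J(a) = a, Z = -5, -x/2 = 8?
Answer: 2498/5 + I*√21/25 ≈ 499.6 + 0.1833*I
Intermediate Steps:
x = -16 (x = -2*8 = -16)
S = I*√21 (S = √(-16 - 5) = √(-21) = I*√21 ≈ 4.5826*I)
G(z, y) = 5*y
V(q, E) = (-10 + E)/(20 + q) (V(q, E) = (E + 5*(-2))/(q + 20) = (E - 10)/(20 + q) = (-10 + E)/(20 + q))
V(J(5), S) + 500 = (-10 + I*√21)/(20 + 5) + 500 = (-10 + I*√21)/25 + 500 = (-⅖ + I*√21/25) + 500 = 2498/5 + I*√21/25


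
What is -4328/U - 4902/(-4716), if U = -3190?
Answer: 3004019/1253670 ≈ 2.3962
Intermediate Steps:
-4328/U - 4902/(-4716) = -4328/(-3190) - 4902/(-4716) = -4328*(-1/3190) - 4902*(-1/4716) = 2164/1595 + 817/786 = 3004019/1253670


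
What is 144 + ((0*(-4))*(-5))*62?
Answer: 144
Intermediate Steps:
144 + ((0*(-4))*(-5))*62 = 144 + (0*(-5))*62 = 144 + 0*62 = 144 + 0 = 144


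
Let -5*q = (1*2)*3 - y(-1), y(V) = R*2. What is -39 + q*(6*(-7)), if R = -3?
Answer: 309/5 ≈ 61.800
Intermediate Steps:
y(V) = -6 (y(V) = -3*2 = -6)
q = -12/5 (q = -((1*2)*3 - 1*(-6))/5 = -(2*3 + 6)/5 = -(6 + 6)/5 = -⅕*12 = -12/5 ≈ -2.4000)
-39 + q*(6*(-7)) = -39 - 72*(-7)/5 = -39 - 12/5*(-42) = -39 + 504/5 = 309/5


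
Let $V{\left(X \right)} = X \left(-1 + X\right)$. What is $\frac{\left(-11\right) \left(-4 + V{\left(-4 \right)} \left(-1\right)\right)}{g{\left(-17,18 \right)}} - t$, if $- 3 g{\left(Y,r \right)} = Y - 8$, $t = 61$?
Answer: $- \frac{733}{25} \approx -29.32$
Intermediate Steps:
$g{\left(Y,r \right)} = \frac{8}{3} - \frac{Y}{3}$ ($g{\left(Y,r \right)} = - \frac{Y - 8}{3} = - \frac{-8 + Y}{3} = \frac{8}{3} - \frac{Y}{3}$)
$\frac{\left(-11\right) \left(-4 + V{\left(-4 \right)} \left(-1\right)\right)}{g{\left(-17,18 \right)}} - t = \frac{\left(-11\right) \left(-4 + - 4 \left(-1 - 4\right) \left(-1\right)\right)}{\frac{8}{3} - - \frac{17}{3}} - 61 = \frac{\left(-11\right) \left(-4 + \left(-4\right) \left(-5\right) \left(-1\right)\right)}{\frac{8}{3} + \frac{17}{3}} - 61 = \frac{\left(-11\right) \left(-4 + 20 \left(-1\right)\right)}{\frac{25}{3}} - 61 = - 11 \left(-4 - 20\right) \frac{3}{25} - 61 = \left(-11\right) \left(-24\right) \frac{3}{25} - 61 = 264 \cdot \frac{3}{25} - 61 = \frac{792}{25} - 61 = - \frac{733}{25}$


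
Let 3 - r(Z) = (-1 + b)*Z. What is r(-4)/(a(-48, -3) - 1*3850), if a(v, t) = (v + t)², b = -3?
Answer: 13/1249 ≈ 0.010408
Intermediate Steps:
a(v, t) = (t + v)²
r(Z) = 3 + 4*Z (r(Z) = 3 - (-1 - 3)*Z = 3 - (-4)*Z = 3 + 4*Z)
r(-4)/(a(-48, -3) - 1*3850) = (3 + 4*(-4))/((-3 - 48)² - 1*3850) = (3 - 16)/((-51)² - 3850) = -13/(2601 - 3850) = -13/(-1249) = -13*(-1/1249) = 13/1249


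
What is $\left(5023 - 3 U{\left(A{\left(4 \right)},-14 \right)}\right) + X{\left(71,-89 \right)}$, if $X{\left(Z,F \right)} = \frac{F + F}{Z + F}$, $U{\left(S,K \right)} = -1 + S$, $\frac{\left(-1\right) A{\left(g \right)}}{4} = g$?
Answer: $\frac{45755}{9} \approx 5083.9$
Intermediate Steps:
$A{\left(g \right)} = - 4 g$
$X{\left(Z,F \right)} = \frac{2 F}{F + Z}$
$\left(5023 - 3 U{\left(A{\left(4 \right)},-14 \right)}\right) + X{\left(71,-89 \right)} = \left(5023 - 3 \left(-1 - 16\right)\right) + 2 \left(-89\right) \frac{1}{-89 + 71} = \left(5023 - 3 \left(-1 - 16\right)\right) + 2 \left(-89\right) \frac{1}{-18} = \left(5023 - -51\right) + 2 \left(-89\right) \left(- \frac{1}{18}\right) = \left(5023 + 51\right) + \frac{89}{9} = 5074 + \frac{89}{9} = \frac{45755}{9}$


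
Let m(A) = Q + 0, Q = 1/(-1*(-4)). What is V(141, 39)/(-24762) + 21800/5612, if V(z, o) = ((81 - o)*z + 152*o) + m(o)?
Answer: 473307997/138964344 ≈ 3.4060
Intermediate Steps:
Q = ¼ (Q = 1/4 = ¼ ≈ 0.25000)
m(A) = ¼ (m(A) = ¼ + 0 = ¼)
V(z, o) = ¼ + 152*o + z*(81 - o) (V(z, o) = ((81 - o)*z + 152*o) + ¼ = (z*(81 - o) + 152*o) + ¼ = (152*o + z*(81 - o)) + ¼ = ¼ + 152*o + z*(81 - o))
V(141, 39)/(-24762) + 21800/5612 = (¼ + 81*141 + 152*39 - 1*39*141)/(-24762) + 21800/5612 = (¼ + 11421 + 5928 - 5499)*(-1/24762) + 21800*(1/5612) = (47401/4)*(-1/24762) + 5450/1403 = -47401/99048 + 5450/1403 = 473307997/138964344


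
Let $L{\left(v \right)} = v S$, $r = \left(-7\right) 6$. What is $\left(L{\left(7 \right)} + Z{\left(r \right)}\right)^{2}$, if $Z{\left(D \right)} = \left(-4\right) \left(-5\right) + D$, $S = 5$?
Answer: $169$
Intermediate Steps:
$r = -42$
$Z{\left(D \right)} = 20 + D$
$L{\left(v \right)} = 5 v$ ($L{\left(v \right)} = v 5 = 5 v$)
$\left(L{\left(7 \right)} + Z{\left(r \right)}\right)^{2} = \left(5 \cdot 7 + \left(20 - 42\right)\right)^{2} = \left(35 - 22\right)^{2} = 13^{2} = 169$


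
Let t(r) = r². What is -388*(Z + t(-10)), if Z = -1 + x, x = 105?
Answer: -79152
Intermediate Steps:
Z = 104 (Z = -1 + 105 = 104)
-388*(Z + t(-10)) = -388*(104 + (-10)²) = -388*(104 + 100) = -388*204 = -79152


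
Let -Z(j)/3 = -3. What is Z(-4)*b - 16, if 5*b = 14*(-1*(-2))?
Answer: 172/5 ≈ 34.400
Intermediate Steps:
b = 28/5 (b = (14*(-1*(-2)))/5 = (14*2)/5 = (1/5)*28 = 28/5 ≈ 5.6000)
Z(j) = 9 (Z(j) = -3*(-3) = 9)
Z(-4)*b - 16 = 9*(28/5) - 16 = 252/5 - 16 = 172/5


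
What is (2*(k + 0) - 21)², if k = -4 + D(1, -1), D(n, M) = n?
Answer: 729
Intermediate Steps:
k = -3 (k = -4 + 1 = -3)
(2*(k + 0) - 21)² = (2*(-3 + 0) - 21)² = (2*(-3) - 21)² = (-6 - 21)² = (-27)² = 729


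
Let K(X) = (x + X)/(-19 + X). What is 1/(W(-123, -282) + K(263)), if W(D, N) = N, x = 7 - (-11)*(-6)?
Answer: -61/17151 ≈ -0.0035566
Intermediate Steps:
x = -59 (x = 7 - 1*66 = 7 - 66 = -59)
K(X) = (-59 + X)/(-19 + X)
1/(W(-123, -282) + K(263)) = 1/(-282 + (-59 + 263)/(-19 + 263)) = 1/(-282 + 204/244) = 1/(-282 + (1/244)*204) = 1/(-282 + 51/61) = 1/(-17151/61) = -61/17151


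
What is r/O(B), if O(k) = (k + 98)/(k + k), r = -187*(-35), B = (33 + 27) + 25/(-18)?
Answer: 13809950/2819 ≈ 4898.9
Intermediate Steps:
B = 1055/18 (B = 60 + 25*(-1/18) = 60 - 25/18 = 1055/18 ≈ 58.611)
r = 6545
O(k) = (98 + k)/(2*k) (O(k) = (98 + k)/((2*k)) = (98 + k)*(1/(2*k)) = (98 + k)/(2*k))
r/O(B) = 6545/(((98 + 1055/18)/(2*(1055/18)))) = 6545/(((½)*(18/1055)*(2819/18))) = 6545/(2819/2110) = 6545*(2110/2819) = 13809950/2819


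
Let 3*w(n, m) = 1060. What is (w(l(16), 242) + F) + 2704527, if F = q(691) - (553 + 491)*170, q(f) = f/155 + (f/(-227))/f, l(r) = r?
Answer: 266780212291/105555 ≈ 2.5274e+6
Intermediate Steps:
q(f) = -1/227 + f/155 (q(f) = f*(1/155) + (f*(-1/227))/f = f/155 + (-f/227)/f = f/155 - 1/227 = -1/227 + f/155)
w(n, m) = 1060/3 (w(n, m) = (⅓)*1060 = 1060/3)
F = -6244477098/35185 (F = (-1/227 + (1/155)*691) - (553 + 491)*170 = (-1/227 + 691/155) - 1044*170 = 156702/35185 - 1*177480 = 156702/35185 - 177480 = -6244477098/35185 ≈ -1.7748e+5)
(w(l(16), 242) + F) + 2704527 = (1060/3 - 6244477098/35185) + 2704527 = -18696135194/105555 + 2704527 = 266780212291/105555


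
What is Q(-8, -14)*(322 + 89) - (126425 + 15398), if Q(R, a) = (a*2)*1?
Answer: -153331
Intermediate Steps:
Q(R, a) = 2*a (Q(R, a) = (2*a)*1 = 2*a)
Q(-8, -14)*(322 + 89) - (126425 + 15398) = (2*(-14))*(322 + 89) - (126425 + 15398) = -28*411 - 1*141823 = -11508 - 141823 = -153331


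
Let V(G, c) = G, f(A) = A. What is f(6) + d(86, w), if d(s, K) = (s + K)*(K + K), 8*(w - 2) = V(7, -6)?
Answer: 16545/32 ≈ 517.03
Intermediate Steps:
w = 23/8 (w = 2 + (1/8)*7 = 2 + 7/8 = 23/8 ≈ 2.8750)
d(s, K) = 2*K*(K + s) (d(s, K) = (K + s)*(2*K) = 2*K*(K + s))
f(6) + d(86, w) = 6 + 2*(23/8)*(23/8 + 86) = 6 + 2*(23/8)*(711/8) = 6 + 16353/32 = 16545/32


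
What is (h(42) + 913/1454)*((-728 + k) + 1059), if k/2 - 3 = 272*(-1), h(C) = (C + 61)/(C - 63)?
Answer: 9010641/10178 ≈ 885.31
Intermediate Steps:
h(C) = (61 + C)/(-63 + C)
k = -538 (k = 6 + 2*(272*(-1)) = 6 + 2*(-272) = 6 - 544 = -538)
(h(42) + 913/1454)*((-728 + k) + 1059) = ((61 + 42)/(-63 + 42) + 913/1454)*((-728 - 538) + 1059) = (103/(-21) + 913*(1/1454))*(-1266 + 1059) = (-1/21*103 + 913/1454)*(-207) = (-103/21 + 913/1454)*(-207) = -130589/30534*(-207) = 9010641/10178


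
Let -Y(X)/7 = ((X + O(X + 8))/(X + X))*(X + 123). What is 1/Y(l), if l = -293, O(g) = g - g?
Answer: 1/595 ≈ 0.0016807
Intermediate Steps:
O(g) = 0
Y(X) = -861/2 - 7*X/2 (Y(X) = -7*(X + 0)/(X + X)*(X + 123) = -7*X/((2*X))*(123 + X) = -7*X*(1/(2*X))*(123 + X) = -7*(123 + X)/2 = -7*(123/2 + X/2) = -861/2 - 7*X/2)
1/Y(l) = 1/(-861/2 - 7/2*(-293)) = 1/(-861/2 + 2051/2) = 1/595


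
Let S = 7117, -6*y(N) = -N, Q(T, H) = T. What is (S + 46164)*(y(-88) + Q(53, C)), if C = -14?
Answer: 6127315/3 ≈ 2.0424e+6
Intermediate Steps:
y(N) = N/6 (y(N) = -(-1)*N/6 = N/6)
(S + 46164)*(y(-88) + Q(53, C)) = (7117 + 46164)*((⅙)*(-88) + 53) = 53281*(-44/3 + 53) = 53281*(115/3) = 6127315/3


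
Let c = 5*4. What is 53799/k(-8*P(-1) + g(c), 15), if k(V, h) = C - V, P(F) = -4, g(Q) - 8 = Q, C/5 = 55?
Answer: 53799/215 ≈ 250.23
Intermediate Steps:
C = 275 (C = 5*55 = 275)
c = 20
g(Q) = 8 + Q
k(V, h) = 275 - V
53799/k(-8*P(-1) + g(c), 15) = 53799/(275 - (-8*(-4) + (8 + 20))) = 53799/(275 - (32 + 28)) = 53799/(275 - 1*60) = 53799/(275 - 60) = 53799/215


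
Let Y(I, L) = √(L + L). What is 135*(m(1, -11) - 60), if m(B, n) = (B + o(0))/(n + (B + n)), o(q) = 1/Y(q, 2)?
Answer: -113535/14 ≈ -8109.6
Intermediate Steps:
Y(I, L) = √2*√L (Y(I, L) = √(2*L) = √2*√L)
o(q) = ½ (o(q) = 1/(√2*√2) = 1/2 = ½)
m(B, n) = (½ + B)/(B + 2*n) (m(B, n) = (B + ½)/(n + (B + n)) = (½ + B)/(B + 2*n))
135*(m(1, -11) - 60) = 135*((½ + 1)/(1 + 2*(-11)) - 60) = 135*((3/2)/(1 - 22) - 60) = 135*((3/2)/(-21) - 60) = 135*(-1/21*3/2 - 60) = 135*(-1/14 - 60) = 135*(-841/14) = -113535/14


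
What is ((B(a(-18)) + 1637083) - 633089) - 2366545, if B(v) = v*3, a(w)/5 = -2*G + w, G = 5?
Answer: -1362971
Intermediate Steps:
a(w) = -50 + 5*w (a(w) = 5*(-2*5 + w) = 5*(-10 + w) = -50 + 5*w)
B(v) = 3*v
((B(a(-18)) + 1637083) - 633089) - 2366545 = ((3*(-50 + 5*(-18)) + 1637083) - 633089) - 2366545 = ((3*(-50 - 90) + 1637083) - 633089) - 2366545 = ((3*(-140) + 1637083) - 633089) - 2366545 = ((-420 + 1637083) - 633089) - 2366545 = (1636663 - 633089) - 2366545 = 1003574 - 2366545 = -1362971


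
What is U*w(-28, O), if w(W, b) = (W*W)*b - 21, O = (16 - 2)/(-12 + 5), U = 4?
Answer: -6356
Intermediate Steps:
O = -2 (O = 14/(-7) = 14*(-1/7) = -2)
w(W, b) = -21 + b*W**2 (w(W, b) = W**2*b - 21 = b*W**2 - 21 = -21 + b*W**2)
U*w(-28, O) = 4*(-21 - 2*(-28)**2) = 4*(-21 - 2*784) = 4*(-21 - 1568) = 4*(-1589) = -6356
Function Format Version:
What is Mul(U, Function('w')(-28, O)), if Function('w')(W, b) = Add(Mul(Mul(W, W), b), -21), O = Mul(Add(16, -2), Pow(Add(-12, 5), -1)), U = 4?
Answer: -6356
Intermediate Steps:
O = -2 (O = Mul(14, Pow(-7, -1)) = Mul(14, Rational(-1, 7)) = -2)
Function('w')(W, b) = Add(-21, Mul(b, Pow(W, 2))) (Function('w')(W, b) = Add(Mul(Pow(W, 2), b), -21) = Add(Mul(b, Pow(W, 2)), -21) = Add(-21, Mul(b, Pow(W, 2))))
Mul(U, Function('w')(-28, O)) = Mul(4, Add(-21, Mul(-2, Pow(-28, 2)))) = Mul(4, Add(-21, Mul(-2, 784))) = Mul(4, Add(-21, -1568)) = Mul(4, -1589) = -6356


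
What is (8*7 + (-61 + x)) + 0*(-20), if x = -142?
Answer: -147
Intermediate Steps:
(8*7 + (-61 + x)) + 0*(-20) = (8*7 + (-61 - 142)) + 0*(-20) = (56 - 203) + 0 = -147 + 0 = -147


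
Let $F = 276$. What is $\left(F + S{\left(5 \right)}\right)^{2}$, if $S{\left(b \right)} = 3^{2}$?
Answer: $81225$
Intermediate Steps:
$S{\left(b \right)} = 9$
$\left(F + S{\left(5 \right)}\right)^{2} = \left(276 + 9\right)^{2} = 285^{2} = 81225$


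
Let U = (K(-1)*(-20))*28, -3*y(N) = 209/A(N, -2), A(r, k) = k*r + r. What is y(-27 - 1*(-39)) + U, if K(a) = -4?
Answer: 80849/36 ≈ 2245.8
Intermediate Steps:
A(r, k) = r + k*r
y(N) = 209/(3*N) (y(N) = -209/(3*(N*(1 - 2))) = -209/(3*(N*(-1))) = -209/(3*((-N))) = -209*(-1/N)/3 = -(-209)/(3*N) = 209/(3*N))
U = 2240 (U = -4*(-20)*28 = 80*28 = 2240)
y(-27 - 1*(-39)) + U = 209/(3*(-27 - 1*(-39))) + 2240 = 209/(3*(-27 + 39)) + 2240 = (209/3)/12 + 2240 = (209/3)*(1/12) + 2240 = 209/36 + 2240 = 80849/36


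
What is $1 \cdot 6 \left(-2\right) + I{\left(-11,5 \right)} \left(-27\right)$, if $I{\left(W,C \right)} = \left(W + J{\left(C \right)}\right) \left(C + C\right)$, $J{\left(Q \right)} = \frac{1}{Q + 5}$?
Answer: $2931$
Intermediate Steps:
$J{\left(Q \right)} = \frac{1}{5 + Q}$
$I{\left(W,C \right)} = 2 C \left(W + \frac{1}{5 + C}\right)$ ($I{\left(W,C \right)} = \left(W + \frac{1}{5 + C}\right) \left(C + C\right) = \left(W + \frac{1}{5 + C}\right) 2 C = 2 C \left(W + \frac{1}{5 + C}\right)$)
$1 \cdot 6 \left(-2\right) + I{\left(-11,5 \right)} \left(-27\right) = 1 \cdot 6 \left(-2\right) + 2 \cdot 5 \frac{1}{5 + 5} \left(1 - 11 \left(5 + 5\right)\right) \left(-27\right) = 6 \left(-2\right) + 2 \cdot 5 \cdot \frac{1}{10} \left(1 - 110\right) \left(-27\right) = -12 + 2 \cdot 5 \cdot \frac{1}{10} \left(1 - 110\right) \left(-27\right) = -12 + 2 \cdot 5 \cdot \frac{1}{10} \left(-109\right) \left(-27\right) = -12 - -2943 = -12 + 2943 = 2931$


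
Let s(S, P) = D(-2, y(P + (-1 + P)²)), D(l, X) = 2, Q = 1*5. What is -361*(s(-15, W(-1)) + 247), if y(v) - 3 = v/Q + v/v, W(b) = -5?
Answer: -89889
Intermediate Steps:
Q = 5
y(v) = 4 + v/5 (y(v) = 3 + (v/5 + v/v) = 3 + (v*(⅕) + 1) = 3 + (v/5 + 1) = 3 + (1 + v/5) = 4 + v/5)
s(S, P) = 2
-361*(s(-15, W(-1)) + 247) = -361*(2 + 247) = -361*249 = -89889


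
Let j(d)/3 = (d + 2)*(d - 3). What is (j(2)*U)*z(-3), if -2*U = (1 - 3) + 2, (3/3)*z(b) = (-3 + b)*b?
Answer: 0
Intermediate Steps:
z(b) = b*(-3 + b) (z(b) = (-3 + b)*b = b*(-3 + b))
j(d) = 3*(-3 + d)*(2 + d) (j(d) = 3*((d + 2)*(d - 3)) = 3*((2 + d)*(-3 + d)) = 3*((-3 + d)*(2 + d)) = 3*(-3 + d)*(2 + d))
U = 0 (U = -((1 - 3) + 2)/2 = -(-2 + 2)/2 = -1/2*0 = 0)
(j(2)*U)*z(-3) = ((-18 - 3*2 + 3*2**2)*0)*(-3*(-3 - 3)) = ((-18 - 6 + 3*4)*0)*(-3*(-6)) = ((-18 - 6 + 12)*0)*18 = -12*0*18 = 0*18 = 0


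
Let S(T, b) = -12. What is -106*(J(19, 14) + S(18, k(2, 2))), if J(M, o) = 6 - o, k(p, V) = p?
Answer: 2120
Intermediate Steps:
-106*(J(19, 14) + S(18, k(2, 2))) = -106*((6 - 1*14) - 12) = -106*((6 - 14) - 12) = -106*(-8 - 12) = -106*(-20) = 2120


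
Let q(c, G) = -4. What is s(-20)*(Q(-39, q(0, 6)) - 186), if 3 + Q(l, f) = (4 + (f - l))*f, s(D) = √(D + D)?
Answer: -690*I*√10 ≈ -2182.0*I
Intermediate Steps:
s(D) = √2*√D (s(D) = √(2*D) = √2*√D)
Q(l, f) = -3 + f*(4 + f - l) (Q(l, f) = -3 + (4 + (f - l))*f = -3 + (4 + f - l)*f = -3 + f*(4 + f - l))
s(-20)*(Q(-39, q(0, 6)) - 186) = (√2*√(-20))*((-3 + (-4)² + 4*(-4) - 1*(-4)*(-39)) - 186) = (√2*(2*I*√5))*((-3 + 16 - 16 - 156) - 186) = (2*I*√10)*(-159 - 186) = (2*I*√10)*(-345) = -690*I*√10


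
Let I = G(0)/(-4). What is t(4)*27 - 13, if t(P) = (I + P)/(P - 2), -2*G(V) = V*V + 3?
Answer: 737/16 ≈ 46.063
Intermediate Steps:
G(V) = -3/2 - V**2/2 (G(V) = -(V*V + 3)/2 = -(V**2 + 3)/2 = -(3 + V**2)/2 = -3/2 - V**2/2)
I = 3/8 (I = (-3/2 - 1/2*0**2)/(-4) = (-3/2 - 1/2*0)*(-1/4) = (-3/2 + 0)*(-1/4) = -3/2*(-1/4) = 3/8 ≈ 0.37500)
t(P) = (3/8 + P)/(-2 + P) (t(P) = (3/8 + P)/(P - 2) = (3/8 + P)/(-2 + P))
t(4)*27 - 13 = ((3/8 + 4)/(-2 + 4))*27 - 13 = ((35/8)/2)*27 - 13 = ((1/2)*(35/8))*27 - 13 = (35/16)*27 - 13 = 945/16 - 13 = 737/16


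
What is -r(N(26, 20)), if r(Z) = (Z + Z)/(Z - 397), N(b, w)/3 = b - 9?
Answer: 51/173 ≈ 0.29480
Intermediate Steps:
N(b, w) = -27 + 3*b (N(b, w) = 3*(b - 9) = 3*(-9 + b) = -27 + 3*b)
r(Z) = 2*Z/(-397 + Z) (r(Z) = (2*Z)/(-397 + Z) = 2*Z/(-397 + Z))
-r(N(26, 20)) = -2*(-27 + 3*26)/(-397 + (-27 + 3*26)) = -2*(-27 + 78)/(-397 + (-27 + 78)) = -2*51/(-397 + 51) = -2*51/(-346) = -2*51*(-1)/346 = -1*(-51/173) = 51/173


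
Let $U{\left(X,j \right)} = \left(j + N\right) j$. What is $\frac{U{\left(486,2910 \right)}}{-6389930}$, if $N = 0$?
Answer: $- \frac{846810}{638993} \approx -1.3252$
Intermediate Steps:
$U{\left(X,j \right)} = j^{2}$ ($U{\left(X,j \right)} = \left(j + 0\right) j = j j = j^{2}$)
$\frac{U{\left(486,2910 \right)}}{-6389930} = \frac{2910^{2}}{-6389930} = 8468100 \left(- \frac{1}{6389930}\right) = - \frac{846810}{638993}$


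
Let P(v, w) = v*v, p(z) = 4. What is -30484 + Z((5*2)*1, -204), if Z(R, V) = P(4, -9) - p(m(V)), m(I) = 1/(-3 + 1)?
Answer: -30472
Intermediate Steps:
m(I) = -½ (m(I) = 1/(-2) = -½)
P(v, w) = v²
Z(R, V) = 12 (Z(R, V) = 4² - 1*4 = 16 - 4 = 12)
-30484 + Z((5*2)*1, -204) = -30484 + 12 = -30472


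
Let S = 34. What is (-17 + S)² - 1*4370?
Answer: -4081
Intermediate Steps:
(-17 + S)² - 1*4370 = (-17 + 34)² - 1*4370 = 17² - 4370 = 289 - 4370 = -4081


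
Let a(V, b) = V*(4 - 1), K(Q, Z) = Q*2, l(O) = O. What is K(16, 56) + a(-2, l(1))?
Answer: 26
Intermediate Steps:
K(Q, Z) = 2*Q
a(V, b) = 3*V (a(V, b) = V*3 = 3*V)
K(16, 56) + a(-2, l(1)) = 2*16 + 3*(-2) = 32 - 6 = 26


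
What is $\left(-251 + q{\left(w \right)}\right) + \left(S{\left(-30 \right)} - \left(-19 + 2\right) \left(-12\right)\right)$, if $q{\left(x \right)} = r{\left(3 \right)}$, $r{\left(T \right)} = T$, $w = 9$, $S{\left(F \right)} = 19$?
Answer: $-433$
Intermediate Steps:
$q{\left(x \right)} = 3$
$\left(-251 + q{\left(w \right)}\right) + \left(S{\left(-30 \right)} - \left(-19 + 2\right) \left(-12\right)\right) = \left(-251 + 3\right) + \left(19 - \left(-19 + 2\right) \left(-12\right)\right) = -248 + \left(19 - \left(-17\right) \left(-12\right)\right) = -248 + \left(19 - 204\right) = -248 - 185 = -433$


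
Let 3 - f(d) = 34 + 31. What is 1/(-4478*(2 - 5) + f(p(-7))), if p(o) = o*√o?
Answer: 1/13372 ≈ 7.4783e-5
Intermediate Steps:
p(o) = o^(3/2)
f(d) = -62 (f(d) = 3 - (34 + 31) = 3 - 1*65 = 3 - 65 = -62)
1/(-4478*(2 - 5) + f(p(-7))) = 1/(-4478*(2 - 5) - 62) = 1/(-4478*(-3) - 62) = 1/(13434 - 62) = 1/13372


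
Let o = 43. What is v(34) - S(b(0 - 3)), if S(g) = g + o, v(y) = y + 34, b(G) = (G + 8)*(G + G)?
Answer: 55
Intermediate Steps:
b(G) = 2*G*(8 + G) (b(G) = (8 + G)*(2*G) = 2*G*(8 + G))
v(y) = 34 + y
S(g) = 43 + g (S(g) = g + 43 = 43 + g)
v(34) - S(b(0 - 3)) = (34 + 34) - (43 + 2*(0 - 3)*(8 + (0 - 3))) = 68 - (43 + 2*(-3)*(8 - 3)) = 68 - (43 + 2*(-3)*5) = 68 - (43 - 30) = 68 - 1*13 = 68 - 13 = 55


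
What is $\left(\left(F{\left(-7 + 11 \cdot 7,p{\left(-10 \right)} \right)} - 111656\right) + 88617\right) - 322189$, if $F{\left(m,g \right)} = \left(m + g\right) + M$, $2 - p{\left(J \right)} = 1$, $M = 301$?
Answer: $-344856$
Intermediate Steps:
$p{\left(J \right)} = 1$ ($p{\left(J \right)} = 2 - 1 = 1$)
$F{\left(m,g \right)} = 301 + g + m$ ($F{\left(m,g \right)} = \left(m + g\right) + 301 = \left(g + m\right) + 301 = 301 + g + m$)
$\left(\left(F{\left(-7 + 11 \cdot 7,p{\left(-10 \right)} \right)} - 111656\right) + 88617\right) - 322189 = \left(\left(\left(301 + 1 + \left(-7 + 11 \cdot 7\right)\right) - 111656\right) + 88617\right) - 322189 = \left(\left(\left(301 + 1 + \left(-7 + 77\right)\right) - 111656\right) + 88617\right) - 322189 = \left(\left(\left(301 + 1 + 70\right) - 111656\right) + 88617\right) - 322189 = \left(\left(372 - 111656\right) + 88617\right) - 322189 = \left(-111284 + 88617\right) - 322189 = -22667 - 322189 = -344856$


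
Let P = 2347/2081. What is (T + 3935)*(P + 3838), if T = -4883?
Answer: -7573785300/2081 ≈ -3.6395e+6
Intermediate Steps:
P = 2347/2081 (P = 2347*(1/2081) = 2347/2081 ≈ 1.1278)
(T + 3935)*(P + 3838) = (-4883 + 3935)*(2347/2081 + 3838) = -948*7989225/2081 = -7573785300/2081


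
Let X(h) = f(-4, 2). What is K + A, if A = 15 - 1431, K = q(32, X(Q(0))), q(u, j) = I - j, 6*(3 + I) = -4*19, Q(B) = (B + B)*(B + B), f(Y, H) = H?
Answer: -4301/3 ≈ -1433.7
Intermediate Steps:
Q(B) = 4*B**2 (Q(B) = (2*B)*(2*B) = 4*B**2)
I = -47/3 (I = -3 + (-4*19)/6 = -3 + (1/6)*(-76) = -3 - 38/3 = -47/3 ≈ -15.667)
X(h) = 2
q(u, j) = -47/3 - j
K = -53/3 (K = -47/3 - 1*2 = -47/3 - 2 = -53/3 ≈ -17.667)
A = -1416
K + A = -53/3 - 1416 = -4301/3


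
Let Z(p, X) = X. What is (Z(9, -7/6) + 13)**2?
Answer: 5041/36 ≈ 140.03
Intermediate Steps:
(Z(9, -7/6) + 13)**2 = (-7/6 + 13)**2 = (71/6)**2 = 5041/36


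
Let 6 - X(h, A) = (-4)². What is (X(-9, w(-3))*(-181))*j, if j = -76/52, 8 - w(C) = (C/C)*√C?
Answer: -34390/13 ≈ -2645.4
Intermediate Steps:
w(C) = 8 - √C (w(C) = 8 - C/C*√C = 8 - √C)
j = -19/13 (j = -76*1/52 = -19/13 ≈ -1.4615)
X(h, A) = -10 (X(h, A) = 6 - 1*(-4)² = 6 - 1*16 = 6 - 16 = -10)
(X(-9, w(-3))*(-181))*j = -10*(-181)*(-19/13) = 1810*(-19/13) = -34390/13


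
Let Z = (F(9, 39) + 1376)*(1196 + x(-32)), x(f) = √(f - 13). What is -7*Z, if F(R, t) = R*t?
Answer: -14458444 - 36267*I*√5 ≈ -1.4458e+7 - 81096.0*I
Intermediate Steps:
x(f) = √(-13 + f)
Z = 2065492 + 5181*I*√5 (Z = (9*39 + 1376)*(1196 + √(-13 - 32)) = (351 + 1376)*(1196 + √(-45)) = 1727*(1196 + 3*I*√5) = 2065492 + 5181*I*√5 ≈ 2.0655e+6 + 11585.0*I)
-7*Z = -7*(2065492 + 5181*I*√5) = -14458444 - 36267*I*√5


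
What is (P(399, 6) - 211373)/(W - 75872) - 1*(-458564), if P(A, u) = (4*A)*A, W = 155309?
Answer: 36427373899/79437 ≈ 4.5857e+5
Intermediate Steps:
P(A, u) = 4*A²
(P(399, 6) - 211373)/(W - 75872) - 1*(-458564) = (4*399² - 211373)/(155309 - 75872) - 1*(-458564) = (4*159201 - 211373)/79437 + 458564 = (636804 - 211373)*(1/79437) + 458564 = 425431*(1/79437) + 458564 = 425431/79437 + 458564 = 36427373899/79437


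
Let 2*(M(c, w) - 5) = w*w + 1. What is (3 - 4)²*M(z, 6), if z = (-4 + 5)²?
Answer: 47/2 ≈ 23.500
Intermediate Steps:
z = 1 (z = 1² = 1)
M(c, w) = 11/2 + w²/2 (M(c, w) = 5 + (w*w + 1)/2 = 5 + (w² + 1)/2 = 5 + (1 + w²)/2 = 5 + (½ + w²/2) = 11/2 + w²/2)
(3 - 4)²*M(z, 6) = (3 - 4)²*(11/2 + (½)*6²) = (-1)²*(11/2 + (½)*36) = 1*(11/2 + 18) = 1*(47/2) = 47/2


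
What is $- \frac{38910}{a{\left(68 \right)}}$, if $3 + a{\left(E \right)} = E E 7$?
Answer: $- \frac{7782}{6473} \approx -1.2022$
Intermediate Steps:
$a{\left(E \right)} = -3 + 7 E^{2}$ ($a{\left(E \right)} = -3 + E E 7 = -3 + E^{2} \cdot 7 = -3 + 7 E^{2}$)
$- \frac{38910}{a{\left(68 \right)}} = - \frac{38910}{-3 + 7 \cdot 68^{2}} = - \frac{38910}{-3 + 7 \cdot 4624} = - \frac{38910}{-3 + 32368} = - \frac{38910}{32365} = \left(-38910\right) \frac{1}{32365} = - \frac{7782}{6473}$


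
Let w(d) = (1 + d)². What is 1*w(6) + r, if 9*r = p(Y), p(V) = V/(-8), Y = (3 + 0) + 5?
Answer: 440/9 ≈ 48.889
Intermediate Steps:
Y = 8 (Y = 3 + 5 = 8)
p(V) = -V/8 (p(V) = V*(-⅛) = -V/8)
r = -⅑ (r = (-⅛*8)/9 = (⅑)*(-1) = -⅑ ≈ -0.11111)
1*w(6) + r = 1*(1 + 6)² - ⅑ = 1*7² - ⅑ = 1*49 - ⅑ = 49 - ⅑ = 440/9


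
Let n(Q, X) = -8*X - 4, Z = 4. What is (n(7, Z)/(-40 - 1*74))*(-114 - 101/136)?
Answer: -46815/1292 ≈ -36.234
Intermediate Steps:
n(Q, X) = -4 - 8*X
(n(7, Z)/(-40 - 1*74))*(-114 - 101/136) = ((-4 - 8*4)/(-40 - 1*74))*(-114 - 101/136) = ((-4 - 32)/(-40 - 74))*(-114 - 101*1/136) = (-36/(-114))*(-114 - 101/136) = -36*(-1/114)*(-15605/136) = (6/19)*(-15605/136) = -46815/1292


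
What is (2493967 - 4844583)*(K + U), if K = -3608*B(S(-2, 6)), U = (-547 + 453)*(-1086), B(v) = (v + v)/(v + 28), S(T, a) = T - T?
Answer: -239960283744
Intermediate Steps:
S(T, a) = 0
B(v) = 2*v/(28 + v) (B(v) = (2*v)/(28 + v) = 2*v/(28 + v))
U = 102084 (U = -94*(-1086) = 102084)
K = 0 (K = -7216*0/(28 + 0) = -7216*0/28 = -3608*0 = 0)
(2493967 - 4844583)*(K + U) = (2493967 - 4844583)*(0 + 102084) = -2350616*102084 = -239960283744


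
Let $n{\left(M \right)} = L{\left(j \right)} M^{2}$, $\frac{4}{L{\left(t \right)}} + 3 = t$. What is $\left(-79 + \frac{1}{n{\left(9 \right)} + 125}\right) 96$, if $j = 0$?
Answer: $- \frac{128832}{17} \approx -7578.4$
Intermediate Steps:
$L{\left(t \right)} = \frac{4}{-3 + t}$
$n{\left(M \right)} = - \frac{4 M^{2}}{3}$ ($n{\left(M \right)} = \frac{4}{-3 + 0} M^{2} = \frac{4}{-3} M^{2} = 4 \left(- \frac{1}{3}\right) M^{2} = - \frac{4 M^{2}}{3}$)
$\left(-79 + \frac{1}{n{\left(9 \right)} + 125}\right) 96 = \left(-79 + \frac{1}{- \frac{4 \cdot 9^{2}}{3} + 125}\right) 96 = \left(-79 + \frac{1}{\left(- \frac{4}{3}\right) 81 + 125}\right) 96 = \left(-79 + \frac{1}{-108 + 125}\right) 96 = \left(-79 + \frac{1}{17}\right) 96 = \left(- \frac{1342}{17}\right) 96 = - \frac{128832}{17}$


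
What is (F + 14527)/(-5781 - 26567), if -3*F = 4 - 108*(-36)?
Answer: -39689/97044 ≈ -0.40898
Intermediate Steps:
F = -3892/3 (F = -(4 - 108*(-36))/3 = -(4 + 3888)/3 = -1/3*3892 = -3892/3 ≈ -1297.3)
(F + 14527)/(-5781 - 26567) = (-3892/3 + 14527)/(-5781 - 26567) = (39689/3)/(-32348) = (39689/3)*(-1/32348) = -39689/97044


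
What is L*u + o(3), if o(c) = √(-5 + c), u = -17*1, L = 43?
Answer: -731 + I*√2 ≈ -731.0 + 1.4142*I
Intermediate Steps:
u = -17
L*u + o(3) = 43*(-17) + √(-5 + 3) = -731 + √(-2) = -731 + I*√2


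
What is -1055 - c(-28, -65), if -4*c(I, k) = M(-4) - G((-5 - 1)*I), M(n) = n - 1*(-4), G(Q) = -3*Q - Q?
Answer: -887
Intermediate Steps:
G(Q) = -4*Q
M(n) = 4 + n (M(n) = n + 4 = 4 + n)
c(I, k) = 6*I (c(I, k) = -((4 - 4) - (-4)*(-5 - 1)*I)/4 = -(0 - (-4)*(-6*I))/4 = -(0 - 24*I)/4 = -(-6)*I = 6*I)
-1055 - c(-28, -65) = -1055 - 6*(-28) = -1055 - 1*(-168) = -1055 + 168 = -887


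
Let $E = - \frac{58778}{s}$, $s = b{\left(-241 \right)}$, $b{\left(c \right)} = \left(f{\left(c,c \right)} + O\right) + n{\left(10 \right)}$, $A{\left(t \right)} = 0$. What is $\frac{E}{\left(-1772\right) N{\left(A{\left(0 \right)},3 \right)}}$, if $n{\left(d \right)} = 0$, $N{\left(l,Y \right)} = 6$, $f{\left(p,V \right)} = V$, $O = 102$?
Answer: $- \frac{29389}{738924} \approx -0.039773$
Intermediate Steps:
$b{\left(c \right)} = 102 + c$ ($b{\left(c \right)} = \left(c + 102\right) + 0 = \left(102 + c\right) + 0 = 102 + c$)
$s = -139$ ($s = 102 - 241 = -139$)
$E = \frac{58778}{139}$ ($E = - \frac{58778}{-139} = \left(-58778\right) \left(- \frac{1}{139}\right) = \frac{58778}{139} \approx 422.86$)
$\frac{E}{\left(-1772\right) N{\left(A{\left(0 \right)},3 \right)}} = \frac{58778}{139 \left(\left(-1772\right) 6\right)} = \frac{58778}{139 \left(-10632\right)} = \frac{58778}{139} \left(- \frac{1}{10632}\right) = - \frac{29389}{738924}$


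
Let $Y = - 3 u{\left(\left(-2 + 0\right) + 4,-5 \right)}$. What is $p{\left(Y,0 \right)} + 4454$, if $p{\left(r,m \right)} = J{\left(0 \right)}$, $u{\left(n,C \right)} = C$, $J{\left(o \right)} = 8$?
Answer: $4462$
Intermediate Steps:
$Y = 15$ ($Y = \left(-3\right) \left(-5\right) = 15$)
$p{\left(r,m \right)} = 8$
$p{\left(Y,0 \right)} + 4454 = 8 + 4454 = 4462$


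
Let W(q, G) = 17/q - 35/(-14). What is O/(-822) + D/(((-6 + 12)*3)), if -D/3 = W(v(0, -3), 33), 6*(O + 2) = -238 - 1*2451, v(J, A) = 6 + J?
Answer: -187/548 ≈ -0.34124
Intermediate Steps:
O = -2701/6 (O = -2 + (-238 - 1*2451)/6 = -2 + (-238 - 2451)/6 = -2 + (1/6)*(-2689) = -2 - 2689/6 = -2701/6 ≈ -450.17)
W(q, G) = 5/2 + 17/q (W(q, G) = 17/q - 35*(-1/14) = 17/q + 5/2 = 5/2 + 17/q)
D = -16 (D = -3*(5/2 + 17/(6 + 0)) = -3*(5/2 + 17/6) = -3*16/3 = -16)
O/(-822) + D/(((-6 + 12)*3)) = -2701/6/(-822) - 16*1/(3*(-6 + 12)) = -2701/6*(-1/822) - 16/(6*3) = 2701/4932 - 16/18 = 2701/4932 - 16*1/18 = 2701/4932 - 8/9 = -187/548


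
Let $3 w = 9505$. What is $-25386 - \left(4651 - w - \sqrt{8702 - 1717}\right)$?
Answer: $- \frac{80606}{3} + \sqrt{6985} \approx -26785.0$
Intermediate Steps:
$w = \frac{9505}{3}$ ($w = \frac{1}{3} \cdot 9505 = \frac{9505}{3} \approx 3168.3$)
$-25386 - \left(4651 - w - \sqrt{8702 - 1717}\right) = -25386 - \left(4651 - \frac{9505}{3} - \sqrt{8702 - 1717}\right) = -25386 + \left(\sqrt{6985} - \left(4651 - \frac{9505}{3}\right)\right) = -25386 + \left(\sqrt{6985} - \frac{4448}{3}\right) = -25386 - \left(\frac{4448}{3} - \sqrt{6985}\right) = - \frac{80606}{3} + \sqrt{6985}$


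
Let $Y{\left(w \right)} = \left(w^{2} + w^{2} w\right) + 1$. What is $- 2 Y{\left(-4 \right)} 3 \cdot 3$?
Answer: $846$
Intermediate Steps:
$Y{\left(w \right)} = 1 + w^{2} + w^{3}$ ($Y{\left(w \right)} = \left(w^{2} + w^{3}\right) + 1 = 1 + w^{2} + w^{3}$)
$- 2 Y{\left(-4 \right)} 3 \cdot 3 = - 2 \left(1 + \left(-4\right)^{2} + \left(-4\right)^{3}\right) 3 \cdot 3 = - 2 \left(1 + 16 - 64\right) 3 \cdot 3 = - 2 \left(\left(-47\right) 3\right) 3 = \left(-2\right) \left(-141\right) 3 = 282 \cdot 3 = 846$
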